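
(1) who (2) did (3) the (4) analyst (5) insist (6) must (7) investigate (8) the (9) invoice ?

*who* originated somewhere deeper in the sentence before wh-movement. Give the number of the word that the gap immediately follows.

Underlying clause: The analyst did insist who must investigate the invoice.
'who' is the subject of the clause embedded under 'insist'. Fronting leaves a gap immediately after 'insist':
Who did the analyst insist ___ must investigate the invoice?
'insist' is word 5.

5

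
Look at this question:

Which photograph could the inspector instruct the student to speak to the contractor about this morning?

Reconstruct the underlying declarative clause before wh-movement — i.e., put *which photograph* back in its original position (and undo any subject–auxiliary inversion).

'which photograph' functions as the object of the preposition 'about'. Fronting leaves a gap immediately after 'about':
Which photograph could the inspector instruct the student to speak to the contractor about ___ this morning?

The inspector could instruct the student to speak to the contractor about which photograph this morning.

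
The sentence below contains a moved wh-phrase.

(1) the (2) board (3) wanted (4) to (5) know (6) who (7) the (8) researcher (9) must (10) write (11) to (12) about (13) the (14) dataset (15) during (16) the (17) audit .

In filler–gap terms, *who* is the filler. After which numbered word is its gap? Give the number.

11

Before movement: The researcher must write to who about the dataset during the audit.
The filler 'who' is interpreted as the object of the preposition 'to'. Fronting leaves a gap immediately after 'to':
The board wanted to know who the researcher must write to ___ about the dataset during the audit.
'to' is word 11.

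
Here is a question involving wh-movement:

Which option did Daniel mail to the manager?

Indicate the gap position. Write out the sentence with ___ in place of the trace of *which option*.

In situ: Daniel did mail which option to the manager.
The filler 'which option' is interpreted as the direct object of 'mail'. The gap is right after 'mail'.

Which option did Daniel mail ___ to the manager?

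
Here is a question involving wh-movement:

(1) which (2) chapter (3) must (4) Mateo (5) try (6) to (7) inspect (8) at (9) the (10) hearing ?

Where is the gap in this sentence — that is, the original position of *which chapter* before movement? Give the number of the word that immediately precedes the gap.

Before movement: Mateo must try to inspect which chapter at the hearing.
'which chapter' functions as the direct object of 'inspect'. Fronting leaves a gap immediately after 'inspect':
Which chapter must Mateo try to inspect ___ at the hearing?
'inspect' is word 7.

7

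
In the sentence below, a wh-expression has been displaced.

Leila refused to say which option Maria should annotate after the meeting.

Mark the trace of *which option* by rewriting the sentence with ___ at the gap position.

Leila refused to say which option Maria should annotate ___ after the meeting.

Before movement: Maria should annotate which option after the meeting.
'which option' is the direct object of 'annotate'. The gap is right after 'annotate'.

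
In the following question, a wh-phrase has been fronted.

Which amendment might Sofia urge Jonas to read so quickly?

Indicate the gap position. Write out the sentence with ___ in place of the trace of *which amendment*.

Which amendment might Sofia urge Jonas to read ___ so quickly?

In situ: Sofia might urge Jonas to read which amendment so quickly.
'which amendment' is the direct object of 'read'. The gap is right after 'read'.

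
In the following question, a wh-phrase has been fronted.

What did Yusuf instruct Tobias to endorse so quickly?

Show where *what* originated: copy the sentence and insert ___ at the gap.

In situ: Yusuf did instruct Tobias to endorse what so quickly.
The filler 'what' is interpreted as the direct object of 'endorse'. The gap is right after 'endorse'.

What did Yusuf instruct Tobias to endorse ___ so quickly?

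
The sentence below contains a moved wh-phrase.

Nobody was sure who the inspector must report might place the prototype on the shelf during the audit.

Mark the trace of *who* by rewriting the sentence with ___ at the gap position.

Nobody was sure who the inspector must report ___ might place the prototype on the shelf during the audit.

In situ: The inspector must report who might place the prototype on the shelf during the audit.
'who' functions as the subject of the clause embedded under 'report'. The gap is right after 'report'.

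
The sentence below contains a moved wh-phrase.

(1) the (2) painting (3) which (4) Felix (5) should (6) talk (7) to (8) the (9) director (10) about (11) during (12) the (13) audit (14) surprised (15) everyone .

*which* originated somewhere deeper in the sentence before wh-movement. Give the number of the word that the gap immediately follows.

'which' functions as the object of the preposition 'about'. Wh-movement fronts it, leaving a gap right after 'about':
The painting which Felix should talk to the director about ___ during the audit surprised everyone.
'about' is word 10.

10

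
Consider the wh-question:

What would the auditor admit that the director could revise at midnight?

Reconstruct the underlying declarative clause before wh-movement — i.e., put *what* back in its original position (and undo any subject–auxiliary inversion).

'what' functions as the direct object of 'revise'. Wh-movement fronts it, leaving a gap right after 'revise':
What would the auditor admit that the director could revise ___ at midnight?

The auditor would admit that the director could revise what at midnight.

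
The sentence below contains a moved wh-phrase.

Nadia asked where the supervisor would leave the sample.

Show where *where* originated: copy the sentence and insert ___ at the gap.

Before movement: The supervisor would leave the sample where.
The filler 'where' is interpreted as the locative complement of 'leave'. The gap is right after 'sample'.

Nadia asked where the supervisor would leave the sample ___.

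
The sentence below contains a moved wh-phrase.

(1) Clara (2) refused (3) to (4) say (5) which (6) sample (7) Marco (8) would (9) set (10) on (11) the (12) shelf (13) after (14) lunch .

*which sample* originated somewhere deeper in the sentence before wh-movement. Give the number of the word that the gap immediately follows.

Underlying clause: Marco would set which sample on the shelf after lunch.
'which sample' functions as the direct object of 'set'. Wh-movement fronts it, leaving a gap right after 'set':
Clara refused to say which sample Marco would set ___ on the shelf after lunch.
'set' is word 9.

9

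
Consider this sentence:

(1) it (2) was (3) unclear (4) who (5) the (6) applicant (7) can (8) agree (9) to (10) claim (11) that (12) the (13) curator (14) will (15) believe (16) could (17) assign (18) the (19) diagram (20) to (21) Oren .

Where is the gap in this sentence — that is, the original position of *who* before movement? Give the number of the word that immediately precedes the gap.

15

Underlying clause: The applicant can agree to claim that the curator will believe who could assign the diagram to Oren.
'who' is the subject of the clause embedded under 'believe'. It moves to the left edge, and the trace sits right after 'believe':
It was unclear who the applicant can agree to claim that the curator will believe ___ could assign the diagram to Oren.
'believe' is word 15.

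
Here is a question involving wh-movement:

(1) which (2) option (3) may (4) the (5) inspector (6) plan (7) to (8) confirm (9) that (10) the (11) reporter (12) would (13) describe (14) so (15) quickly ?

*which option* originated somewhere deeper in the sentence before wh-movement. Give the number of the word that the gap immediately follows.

In situ: The inspector may plan to confirm that the reporter would describe which option so quickly.
'which option' functions as the direct object of 'describe'. It moves to the left edge, and the trace sits right after 'describe':
Which option may the inspector plan to confirm that the reporter would describe ___ so quickly?
'describe' is word 13.

13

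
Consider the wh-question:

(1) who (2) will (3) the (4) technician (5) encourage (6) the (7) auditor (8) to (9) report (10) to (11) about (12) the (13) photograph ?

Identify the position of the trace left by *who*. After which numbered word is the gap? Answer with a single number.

10

In situ: The technician will encourage the auditor to report to who about the photograph.
The filler 'who' is interpreted as the object of the preposition 'to'. It moves to the left edge, and the trace sits right after 'to':
Who will the technician encourage the auditor to report to ___ about the photograph?
'to' is word 10.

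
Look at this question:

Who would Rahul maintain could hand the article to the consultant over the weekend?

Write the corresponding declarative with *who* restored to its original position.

The filler 'who' is interpreted as the subject of the clause embedded under 'maintain'. It moves to the left edge, and the trace sits right after 'maintain':
Who would Rahul maintain ___ could hand the article to the consultant over the weekend?

Rahul would maintain who could hand the article to the consultant over the weekend.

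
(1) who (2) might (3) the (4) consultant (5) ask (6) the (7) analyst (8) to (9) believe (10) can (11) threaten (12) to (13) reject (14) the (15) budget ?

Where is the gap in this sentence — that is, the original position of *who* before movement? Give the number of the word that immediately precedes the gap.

9

Underlying clause: The consultant might ask the analyst to believe who can threaten to reject the budget.
The filler 'who' is interpreted as the subject of the clause embedded under 'believe'. Wh-movement fronts it, leaving a gap right after 'believe':
Who might the consultant ask the analyst to believe ___ can threaten to reject the budget?
'believe' is word 9.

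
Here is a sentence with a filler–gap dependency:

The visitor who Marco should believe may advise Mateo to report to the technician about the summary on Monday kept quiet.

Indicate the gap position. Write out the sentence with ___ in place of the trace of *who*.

The visitor who Marco should believe ___ may advise Mateo to report to the technician about the summary on Monday kept quiet.

'who' functions as the subject of the clause embedded under 'believe'. The gap is right after 'believe'.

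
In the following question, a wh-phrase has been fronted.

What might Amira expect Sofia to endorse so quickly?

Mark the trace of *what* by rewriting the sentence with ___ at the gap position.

What might Amira expect Sofia to endorse ___ so quickly?

In situ: Amira might expect Sofia to endorse what so quickly.
'what' functions as the direct object of 'endorse'. The gap is right after 'endorse'.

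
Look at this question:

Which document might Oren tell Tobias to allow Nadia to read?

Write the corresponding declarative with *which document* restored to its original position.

Oren might tell Tobias to allow Nadia to read which document.

'which document' is the direct object of 'read'. Fronting leaves a gap immediately after 'read':
Which document might Oren tell Tobias to allow Nadia to read ___?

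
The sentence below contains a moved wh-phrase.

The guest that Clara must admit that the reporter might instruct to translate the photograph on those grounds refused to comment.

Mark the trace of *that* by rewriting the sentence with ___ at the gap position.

The guest that Clara must admit that the reporter might instruct ___ to translate the photograph on those grounds refused to comment.

The filler 'that' is interpreted as the direct object of 'instruct'. The gap is right after 'instruct'.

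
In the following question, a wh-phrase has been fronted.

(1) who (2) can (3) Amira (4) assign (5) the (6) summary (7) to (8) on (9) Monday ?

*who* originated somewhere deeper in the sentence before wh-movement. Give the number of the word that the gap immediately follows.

7

Pre-movement form: Amira can assign the summary to who on Monday.
'who' is the object of the preposition 'to' (recipient of 'assign'). It moves to the left edge, and the trace sits right after 'to':
Who can Amira assign the summary to ___ on Monday?
'to' is word 7.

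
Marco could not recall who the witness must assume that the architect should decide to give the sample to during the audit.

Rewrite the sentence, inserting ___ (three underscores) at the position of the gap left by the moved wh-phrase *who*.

Underlying clause: The witness must assume that the architect should decide to give the sample to who during the audit.
The filler 'who' is interpreted as the object of the preposition 'to' (recipient of 'give'). The gap is right after 'to'.

Marco could not recall who the witness must assume that the architect should decide to give the sample to ___ during the audit.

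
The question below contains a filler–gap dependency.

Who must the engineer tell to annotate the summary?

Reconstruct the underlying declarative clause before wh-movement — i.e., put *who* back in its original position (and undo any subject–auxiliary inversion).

The filler 'who' is interpreted as the direct object of 'tell'. Fronting leaves a gap immediately after 'tell':
Who must the engineer tell ___ to annotate the summary?

The engineer must tell who to annotate the summary.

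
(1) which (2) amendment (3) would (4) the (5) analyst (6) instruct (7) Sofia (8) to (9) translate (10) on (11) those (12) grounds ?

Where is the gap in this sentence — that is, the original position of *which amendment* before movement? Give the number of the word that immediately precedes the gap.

Pre-movement form: The analyst would instruct Sofia to translate which amendment on those grounds.
'which amendment' functions as the direct object of 'translate'. Fronting leaves a gap immediately after 'translate':
Which amendment would the analyst instruct Sofia to translate ___ on those grounds?
'translate' is word 9.

9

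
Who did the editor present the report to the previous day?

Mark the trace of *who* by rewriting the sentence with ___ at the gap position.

Underlying clause: The editor did present the report to who the previous day.
The filler 'who' is interpreted as the object of the preposition 'to' (recipient of 'present'). The gap is right after 'to'.

Who did the editor present the report to ___ the previous day?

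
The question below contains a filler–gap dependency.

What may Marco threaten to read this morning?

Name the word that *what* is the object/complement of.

In situ: Marco may threaten to read what this morning.
'what' functions as the direct object of 'read'. Fronting leaves a gap immediately after 'read':
What may Marco threaten to read ___ this morning?

read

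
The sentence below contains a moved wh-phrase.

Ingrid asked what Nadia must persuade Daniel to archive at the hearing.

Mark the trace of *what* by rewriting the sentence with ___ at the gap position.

Before movement: Nadia must persuade Daniel to archive what at the hearing.
'what' is the direct object of 'archive'. The gap is right after 'archive'.

Ingrid asked what Nadia must persuade Daniel to archive ___ at the hearing.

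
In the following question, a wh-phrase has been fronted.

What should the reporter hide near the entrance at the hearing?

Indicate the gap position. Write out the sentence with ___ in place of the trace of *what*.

Underlying clause: The reporter should hide what near the entrance at the hearing.
The filler 'what' is interpreted as the direct object of 'hide'. The gap is right after 'hide'.

What should the reporter hide ___ near the entrance at the hearing?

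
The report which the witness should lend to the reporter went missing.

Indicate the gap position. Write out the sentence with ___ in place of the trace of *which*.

The report which the witness should lend ___ to the reporter went missing.

'which' functions as the direct object of 'lend'. The gap is right after 'lend'.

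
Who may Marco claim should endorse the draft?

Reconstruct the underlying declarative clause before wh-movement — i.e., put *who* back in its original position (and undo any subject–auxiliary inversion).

Marco may claim who should endorse the draft.

The filler 'who' is interpreted as the subject of the clause embedded under 'claim'. Fronting leaves a gap immediately after 'claim':
Who may Marco claim ___ should endorse the draft?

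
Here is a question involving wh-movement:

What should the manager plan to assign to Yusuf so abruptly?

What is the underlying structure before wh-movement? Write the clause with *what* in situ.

'what' is the direct object of 'assign'. Wh-movement fronts it, leaving a gap right after 'assign':
What should the manager plan to assign ___ to Yusuf so abruptly?

The manager should plan to assign what to Yusuf so abruptly.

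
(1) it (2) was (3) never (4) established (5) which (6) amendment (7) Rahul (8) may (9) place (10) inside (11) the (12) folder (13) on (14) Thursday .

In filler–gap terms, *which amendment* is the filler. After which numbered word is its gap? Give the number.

In situ: Rahul may place which amendment inside the folder on Thursday.
'which amendment' functions as the direct object of 'place'. It moves to the left edge, and the trace sits right after 'place':
It was never established which amendment Rahul may place ___ inside the folder on Thursday.
'place' is word 9.

9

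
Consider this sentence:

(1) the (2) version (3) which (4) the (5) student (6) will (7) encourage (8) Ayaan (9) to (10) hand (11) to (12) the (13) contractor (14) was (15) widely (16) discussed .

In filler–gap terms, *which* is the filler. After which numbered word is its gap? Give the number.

10

'which' functions as the direct object of 'hand'. Fronting leaves a gap immediately after 'hand':
The version which the student will encourage Ayaan to hand ___ to the contractor was widely discussed.
'hand' is word 10.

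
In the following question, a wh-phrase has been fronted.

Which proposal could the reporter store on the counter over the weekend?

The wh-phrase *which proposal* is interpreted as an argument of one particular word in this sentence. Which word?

Before movement: The reporter could store which proposal on the counter over the weekend.
The filler 'which proposal' is interpreted as the direct object of 'store'. Fronting leaves a gap immediately after 'store':
Which proposal could the reporter store ___ on the counter over the weekend?

store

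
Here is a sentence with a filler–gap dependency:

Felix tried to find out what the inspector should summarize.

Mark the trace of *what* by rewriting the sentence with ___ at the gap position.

Before movement: The inspector should summarize what.
'what' is the direct object of 'summarize'. The gap is right after 'summarize'.

Felix tried to find out what the inspector should summarize ___.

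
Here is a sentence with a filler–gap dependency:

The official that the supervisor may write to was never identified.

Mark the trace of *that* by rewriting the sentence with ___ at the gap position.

The official that the supervisor may write to ___ was never identified.

The filler 'that' is interpreted as the object of the preposition 'to'. The gap is right after 'to'.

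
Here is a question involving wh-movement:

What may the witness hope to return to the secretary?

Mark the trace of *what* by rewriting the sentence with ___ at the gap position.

Pre-movement form: The witness may hope to return what to the secretary.
The filler 'what' is interpreted as the direct object of 'return'. The gap is right after 'return'.

What may the witness hope to return ___ to the secretary?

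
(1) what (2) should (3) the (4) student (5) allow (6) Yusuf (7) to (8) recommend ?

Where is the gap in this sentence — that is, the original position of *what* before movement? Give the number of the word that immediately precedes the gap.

Before movement: The student should allow Yusuf to recommend what.
The filler 'what' is interpreted as the direct object of 'recommend'. Fronting leaves a gap immediately after 'recommend':
What should the student allow Yusuf to recommend ___?
'recommend' is word 8.

8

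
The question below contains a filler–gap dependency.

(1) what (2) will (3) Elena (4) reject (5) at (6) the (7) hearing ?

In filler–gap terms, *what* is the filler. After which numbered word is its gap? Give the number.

Underlying clause: Elena will reject what at the hearing.
'what' functions as the direct object of 'reject'. Fronting leaves a gap immediately after 'reject':
What will Elena reject ___ at the hearing?
'reject' is word 4.

4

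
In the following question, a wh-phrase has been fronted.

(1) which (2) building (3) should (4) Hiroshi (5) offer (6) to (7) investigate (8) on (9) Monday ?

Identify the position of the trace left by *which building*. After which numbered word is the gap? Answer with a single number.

7

Underlying clause: Hiroshi should offer to investigate which building on Monday.
The filler 'which building' is interpreted as the direct object of 'investigate'. It moves to the left edge, and the trace sits right after 'investigate':
Which building should Hiroshi offer to investigate ___ on Monday?
'investigate' is word 7.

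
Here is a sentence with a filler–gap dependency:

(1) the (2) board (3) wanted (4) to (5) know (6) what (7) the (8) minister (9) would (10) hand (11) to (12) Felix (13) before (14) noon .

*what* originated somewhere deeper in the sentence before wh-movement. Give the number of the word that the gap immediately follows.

Underlying clause: The minister would hand what to Felix before noon.
'what' functions as the direct object of 'hand'. Wh-movement fronts it, leaving a gap right after 'hand':
The board wanted to know what the minister would hand ___ to Felix before noon.
'hand' is word 10.

10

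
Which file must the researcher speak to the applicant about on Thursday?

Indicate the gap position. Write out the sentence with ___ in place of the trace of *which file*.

Pre-movement form: The researcher must speak to the applicant about which file on Thursday.
'which file' functions as the object of the preposition 'about'. The gap is right after 'about'.

Which file must the researcher speak to the applicant about ___ on Thursday?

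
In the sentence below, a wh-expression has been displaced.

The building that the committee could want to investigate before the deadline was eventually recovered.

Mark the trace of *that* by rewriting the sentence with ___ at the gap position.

The filler 'that' is interpreted as the direct object of 'investigate'. The gap is right after 'investigate'.

The building that the committee could want to investigate ___ before the deadline was eventually recovered.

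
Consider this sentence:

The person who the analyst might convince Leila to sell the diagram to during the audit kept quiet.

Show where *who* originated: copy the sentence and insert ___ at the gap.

'who' functions as the object of the preposition 'to' (recipient of 'sell'). The gap is right after 'to'.

The person who the analyst might convince Leila to sell the diagram to ___ during the audit kept quiet.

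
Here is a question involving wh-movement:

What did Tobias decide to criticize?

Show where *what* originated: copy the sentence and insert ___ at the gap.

Underlying clause: Tobias did decide to criticize what.
'what' functions as the direct object of 'criticize'. The gap is right after 'criticize'.

What did Tobias decide to criticize ___?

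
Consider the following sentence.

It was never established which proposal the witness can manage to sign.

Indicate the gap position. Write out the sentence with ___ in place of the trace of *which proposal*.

In situ: The witness can manage to sign which proposal.
'which proposal' is the direct object of 'sign'. The gap is right after 'sign'.

It was never established which proposal the witness can manage to sign ___.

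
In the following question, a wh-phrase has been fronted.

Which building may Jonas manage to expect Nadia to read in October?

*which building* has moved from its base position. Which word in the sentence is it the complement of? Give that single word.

read

Pre-movement form: Jonas may manage to expect Nadia to read which building in October.
The filler 'which building' is interpreted as the direct object of 'read'. Fronting leaves a gap immediately after 'read':
Which building may Jonas manage to expect Nadia to read ___ in October?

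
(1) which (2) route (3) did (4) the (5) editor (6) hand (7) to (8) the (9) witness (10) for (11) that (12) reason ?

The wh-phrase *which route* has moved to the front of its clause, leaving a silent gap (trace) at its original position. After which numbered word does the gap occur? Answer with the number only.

Before movement: The editor did hand which route to the witness for that reason.
'which route' is the direct object of 'hand'. Fronting leaves a gap immediately after 'hand':
Which route did the editor hand ___ to the witness for that reason?
'hand' is word 6.

6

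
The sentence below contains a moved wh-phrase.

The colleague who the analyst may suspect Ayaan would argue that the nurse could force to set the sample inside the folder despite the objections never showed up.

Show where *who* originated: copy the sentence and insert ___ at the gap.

'who' is the direct object of 'force'. The gap is right after 'force'.

The colleague who the analyst may suspect Ayaan would argue that the nurse could force ___ to set the sample inside the folder despite the objections never showed up.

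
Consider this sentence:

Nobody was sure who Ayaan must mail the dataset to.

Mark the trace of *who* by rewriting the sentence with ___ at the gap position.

Pre-movement form: Ayaan must mail the dataset to who.
The filler 'who' is interpreted as the object of the preposition 'to' (recipient of 'mail'). The gap is right after 'to'.

Nobody was sure who Ayaan must mail the dataset to ___.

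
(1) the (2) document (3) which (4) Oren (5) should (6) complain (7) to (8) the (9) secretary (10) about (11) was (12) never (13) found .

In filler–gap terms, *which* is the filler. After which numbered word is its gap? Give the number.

'which' is the object of the preposition 'about'. Fronting leaves a gap immediately after 'about':
The document which Oren should complain to the secretary about ___ was never found.
'about' is word 10.

10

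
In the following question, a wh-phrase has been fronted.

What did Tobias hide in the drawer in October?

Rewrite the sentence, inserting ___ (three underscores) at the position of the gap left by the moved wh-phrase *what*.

Pre-movement form: Tobias did hide what in the drawer in October.
The filler 'what' is interpreted as the direct object of 'hide'. The gap is right after 'hide'.

What did Tobias hide ___ in the drawer in October?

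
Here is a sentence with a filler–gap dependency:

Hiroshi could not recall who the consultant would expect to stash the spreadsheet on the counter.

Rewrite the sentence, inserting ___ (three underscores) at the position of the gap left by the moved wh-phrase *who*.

Hiroshi could not recall who the consultant would expect ___ to stash the spreadsheet on the counter.

Underlying clause: The consultant would expect who to stash the spreadsheet on the counter.
'who' functions as the direct object of 'expect'. The gap is right after 'expect'.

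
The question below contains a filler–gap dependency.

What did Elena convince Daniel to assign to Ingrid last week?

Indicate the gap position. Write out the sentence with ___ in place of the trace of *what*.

What did Elena convince Daniel to assign ___ to Ingrid last week?

Pre-movement form: Elena did convince Daniel to assign what to Ingrid last week.
The filler 'what' is interpreted as the direct object of 'assign'. The gap is right after 'assign'.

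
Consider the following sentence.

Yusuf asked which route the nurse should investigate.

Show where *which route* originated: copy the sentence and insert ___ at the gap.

Underlying clause: The nurse should investigate which route.
'which route' functions as the direct object of 'investigate'. The gap is right after 'investigate'.

Yusuf asked which route the nurse should investigate ___.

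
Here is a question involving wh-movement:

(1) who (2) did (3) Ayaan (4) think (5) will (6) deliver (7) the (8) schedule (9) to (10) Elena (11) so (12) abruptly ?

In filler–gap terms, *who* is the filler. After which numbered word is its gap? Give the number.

Before movement: Ayaan did think who will deliver the schedule to Elena so abruptly.
'who' functions as the subject of the clause embedded under 'think'. Fronting leaves a gap immediately after 'think':
Who did Ayaan think ___ will deliver the schedule to Elena so abruptly?
'think' is word 4.

4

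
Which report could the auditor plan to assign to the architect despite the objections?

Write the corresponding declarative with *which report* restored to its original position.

The auditor could plan to assign which report to the architect despite the objections.

'which report' functions as the direct object of 'assign'. Wh-movement fronts it, leaving a gap right after 'assign':
Which report could the auditor plan to assign ___ to the architect despite the objections?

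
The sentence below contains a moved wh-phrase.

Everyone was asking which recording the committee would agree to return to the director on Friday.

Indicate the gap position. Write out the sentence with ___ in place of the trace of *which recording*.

Everyone was asking which recording the committee would agree to return ___ to the director on Friday.

Underlying clause: The committee would agree to return which recording to the director on Friday.
'which recording' is the direct object of 'return'. The gap is right after 'return'.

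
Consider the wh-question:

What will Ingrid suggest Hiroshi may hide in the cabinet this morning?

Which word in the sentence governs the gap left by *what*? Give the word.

In situ: Ingrid will suggest Hiroshi may hide what in the cabinet this morning.
'what' is the direct object of 'hide'. Wh-movement fronts it, leaving a gap right after 'hide':
What will Ingrid suggest Hiroshi may hide ___ in the cabinet this morning?

hide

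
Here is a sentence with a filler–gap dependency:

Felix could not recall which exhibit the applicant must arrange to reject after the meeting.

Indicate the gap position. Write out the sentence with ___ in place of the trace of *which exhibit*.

Felix could not recall which exhibit the applicant must arrange to reject ___ after the meeting.

Before movement: The applicant must arrange to reject which exhibit after the meeting.
'which exhibit' functions as the direct object of 'reject'. The gap is right after 'reject'.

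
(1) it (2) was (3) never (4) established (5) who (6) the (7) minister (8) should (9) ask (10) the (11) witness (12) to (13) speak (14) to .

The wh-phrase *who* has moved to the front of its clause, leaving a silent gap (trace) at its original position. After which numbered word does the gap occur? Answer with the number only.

14

Underlying clause: The minister should ask the witness to speak to who.
The filler 'who' is interpreted as the object of the preposition 'to'. It moves to the left edge, and the trace sits right after 'to':
It was never established who the minister should ask the witness to speak to ___.
'to' is word 14.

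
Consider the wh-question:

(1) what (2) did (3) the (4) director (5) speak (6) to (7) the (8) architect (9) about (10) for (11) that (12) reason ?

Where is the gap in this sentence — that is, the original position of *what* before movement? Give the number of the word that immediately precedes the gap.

9

Pre-movement form: The director did speak to the architect about what for that reason.
'what' functions as the object of the preposition 'about'. Fronting leaves a gap immediately after 'about':
What did the director speak to the architect about ___ for that reason?
'about' is word 9.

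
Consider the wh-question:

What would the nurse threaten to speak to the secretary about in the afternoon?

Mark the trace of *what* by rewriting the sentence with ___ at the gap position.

Before movement: The nurse would threaten to speak to the secretary about what in the afternoon.
'what' functions as the object of the preposition 'about'. The gap is right after 'about'.

What would the nurse threaten to speak to the secretary about ___ in the afternoon?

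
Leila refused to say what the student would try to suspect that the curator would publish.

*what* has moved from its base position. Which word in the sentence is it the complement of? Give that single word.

In situ: The student would try to suspect that the curator would publish what.
'what' functions as the direct object of 'publish'. Fronting leaves a gap immediately after 'publish':
Leila refused to say what the student would try to suspect that the curator would publish ___.

publish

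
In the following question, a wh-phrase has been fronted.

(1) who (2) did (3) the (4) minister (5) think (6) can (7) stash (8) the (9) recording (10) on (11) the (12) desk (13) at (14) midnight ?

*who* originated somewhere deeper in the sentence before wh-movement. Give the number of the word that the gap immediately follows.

In situ: The minister did think who can stash the recording on the desk at midnight.
'who' functions as the subject of the clause embedded under 'think'. Wh-movement fronts it, leaving a gap right after 'think':
Who did the minister think ___ can stash the recording on the desk at midnight?
'think' is word 5.

5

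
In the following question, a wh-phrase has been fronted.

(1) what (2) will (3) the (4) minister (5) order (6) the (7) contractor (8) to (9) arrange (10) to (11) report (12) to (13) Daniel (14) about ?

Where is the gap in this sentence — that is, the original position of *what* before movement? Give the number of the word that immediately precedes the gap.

14

Before movement: The minister will order the contractor to arrange to report to Daniel about what.
'what' is the object of the preposition 'about'. It moves to the left edge, and the trace sits right after 'about':
What will the minister order the contractor to arrange to report to Daniel about ___?
'about' is word 14.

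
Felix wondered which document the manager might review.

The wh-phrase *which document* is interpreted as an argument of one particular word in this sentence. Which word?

Pre-movement form: The manager might review which document.
'which document' functions as the direct object of 'review'. Fronting leaves a gap immediately after 'review':
Felix wondered which document the manager might review ___.

review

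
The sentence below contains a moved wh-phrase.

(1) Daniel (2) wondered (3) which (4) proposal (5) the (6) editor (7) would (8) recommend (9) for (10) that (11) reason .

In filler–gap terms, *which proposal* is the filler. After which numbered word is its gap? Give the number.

8

Before movement: The editor would recommend which proposal for that reason.
'which proposal' functions as the direct object of 'recommend'. Fronting leaves a gap immediately after 'recommend':
Daniel wondered which proposal the editor would recommend ___ for that reason.
'recommend' is word 8.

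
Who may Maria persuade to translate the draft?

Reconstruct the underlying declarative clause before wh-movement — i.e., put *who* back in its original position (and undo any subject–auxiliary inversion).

Maria may persuade who to translate the draft.

'who' functions as the direct object of 'persuade'. Fronting leaves a gap immediately after 'persuade':
Who may Maria persuade ___ to translate the draft?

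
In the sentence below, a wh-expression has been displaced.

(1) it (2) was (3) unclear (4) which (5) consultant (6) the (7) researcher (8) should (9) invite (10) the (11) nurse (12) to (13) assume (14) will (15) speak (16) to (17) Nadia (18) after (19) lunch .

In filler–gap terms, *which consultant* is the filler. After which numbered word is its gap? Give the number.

Pre-movement form: The researcher should invite the nurse to assume which consultant will speak to Nadia after lunch.
'which consultant' is the subject of the clause embedded under 'assume'. Wh-movement fronts it, leaving a gap right after 'assume':
It was unclear which consultant the researcher should invite the nurse to assume ___ will speak to Nadia after lunch.
'assume' is word 13.

13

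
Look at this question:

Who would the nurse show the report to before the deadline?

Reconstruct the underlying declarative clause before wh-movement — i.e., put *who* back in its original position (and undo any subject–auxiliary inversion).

The nurse would show the report to who before the deadline.

'who' is the object of the preposition 'to' (recipient of 'show'). It moves to the left edge, and the trace sits right after 'to':
Who would the nurse show the report to ___ before the deadline?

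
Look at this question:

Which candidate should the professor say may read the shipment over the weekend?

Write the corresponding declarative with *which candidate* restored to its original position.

'which candidate' functions as the subject of the clause embedded under 'say'. It moves to the left edge, and the trace sits right after 'say':
Which candidate should the professor say ___ may read the shipment over the weekend?

The professor should say which candidate may read the shipment over the weekend.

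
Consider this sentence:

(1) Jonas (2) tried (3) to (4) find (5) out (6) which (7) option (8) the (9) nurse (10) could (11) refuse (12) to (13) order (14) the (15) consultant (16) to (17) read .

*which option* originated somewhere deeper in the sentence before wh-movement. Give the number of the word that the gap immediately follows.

In situ: The nurse could refuse to order the consultant to read which option.
'which option' functions as the direct object of 'read'. Fronting leaves a gap immediately after 'read':
Jonas tried to find out which option the nurse could refuse to order the consultant to read ___.
'read' is word 17.

17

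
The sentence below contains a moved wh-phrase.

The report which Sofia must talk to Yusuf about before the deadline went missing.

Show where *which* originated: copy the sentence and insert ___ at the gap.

The report which Sofia must talk to Yusuf about ___ before the deadline went missing.

'which' functions as the object of the preposition 'about'. The gap is right after 'about'.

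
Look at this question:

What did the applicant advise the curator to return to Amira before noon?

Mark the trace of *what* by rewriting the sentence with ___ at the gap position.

What did the applicant advise the curator to return ___ to Amira before noon?

Pre-movement form: The applicant did advise the curator to return what to Amira before noon.
'what' functions as the direct object of 'return'. The gap is right after 'return'.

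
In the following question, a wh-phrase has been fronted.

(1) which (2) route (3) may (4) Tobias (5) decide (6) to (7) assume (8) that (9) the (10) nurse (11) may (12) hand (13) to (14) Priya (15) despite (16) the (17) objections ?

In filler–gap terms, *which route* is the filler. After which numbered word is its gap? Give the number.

In situ: Tobias may decide to assume that the nurse may hand which route to Priya despite the objections.
'which route' is the direct object of 'hand'. Wh-movement fronts it, leaving a gap right after 'hand':
Which route may Tobias decide to assume that the nurse may hand ___ to Priya despite the objections?
'hand' is word 12.

12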